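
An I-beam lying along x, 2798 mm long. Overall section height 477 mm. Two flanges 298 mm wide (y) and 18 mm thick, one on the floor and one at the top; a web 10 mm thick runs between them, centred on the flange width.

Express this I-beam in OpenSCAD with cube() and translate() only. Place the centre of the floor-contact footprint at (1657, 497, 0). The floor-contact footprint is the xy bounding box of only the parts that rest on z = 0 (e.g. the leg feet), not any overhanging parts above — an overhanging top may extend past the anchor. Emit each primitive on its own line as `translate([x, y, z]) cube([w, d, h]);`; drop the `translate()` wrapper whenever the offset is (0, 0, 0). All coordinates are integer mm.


translate([258, 348, 0]) cube([2798, 298, 18]);
translate([258, 492, 18]) cube([2798, 10, 441]);
translate([258, 348, 459]) cube([2798, 298, 18]);


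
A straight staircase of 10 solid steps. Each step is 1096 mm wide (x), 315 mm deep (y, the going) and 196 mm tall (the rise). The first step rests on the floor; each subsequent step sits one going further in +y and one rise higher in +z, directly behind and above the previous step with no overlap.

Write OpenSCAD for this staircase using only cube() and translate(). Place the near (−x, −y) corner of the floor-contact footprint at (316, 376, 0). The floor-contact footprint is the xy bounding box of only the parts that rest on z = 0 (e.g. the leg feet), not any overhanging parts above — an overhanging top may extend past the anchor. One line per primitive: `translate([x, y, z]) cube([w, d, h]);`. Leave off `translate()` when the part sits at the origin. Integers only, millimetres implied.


translate([316, 376, 0]) cube([1096, 315, 196]);
translate([316, 691, 196]) cube([1096, 315, 196]);
translate([316, 1006, 392]) cube([1096, 315, 196]);
translate([316, 1321, 588]) cube([1096, 315, 196]);
translate([316, 1636, 784]) cube([1096, 315, 196]);
translate([316, 1951, 980]) cube([1096, 315, 196]);
translate([316, 2266, 1176]) cube([1096, 315, 196]);
translate([316, 2581, 1372]) cube([1096, 315, 196]);
translate([316, 2896, 1568]) cube([1096, 315, 196]);
translate([316, 3211, 1764]) cube([1096, 315, 196]);


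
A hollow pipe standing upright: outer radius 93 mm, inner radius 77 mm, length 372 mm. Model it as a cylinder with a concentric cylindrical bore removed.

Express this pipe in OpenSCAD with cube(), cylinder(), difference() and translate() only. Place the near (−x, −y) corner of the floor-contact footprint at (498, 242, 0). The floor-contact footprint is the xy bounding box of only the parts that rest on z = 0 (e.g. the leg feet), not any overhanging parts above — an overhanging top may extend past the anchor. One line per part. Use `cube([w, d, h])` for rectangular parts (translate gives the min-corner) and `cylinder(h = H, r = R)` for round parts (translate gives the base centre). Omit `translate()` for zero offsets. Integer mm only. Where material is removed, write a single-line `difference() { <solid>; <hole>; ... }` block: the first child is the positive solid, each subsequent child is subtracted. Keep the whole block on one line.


difference() { translate([591, 335, 0]) cylinder(h = 372, r = 93); translate([591, 335, 0]) cylinder(h = 372, r = 77); }


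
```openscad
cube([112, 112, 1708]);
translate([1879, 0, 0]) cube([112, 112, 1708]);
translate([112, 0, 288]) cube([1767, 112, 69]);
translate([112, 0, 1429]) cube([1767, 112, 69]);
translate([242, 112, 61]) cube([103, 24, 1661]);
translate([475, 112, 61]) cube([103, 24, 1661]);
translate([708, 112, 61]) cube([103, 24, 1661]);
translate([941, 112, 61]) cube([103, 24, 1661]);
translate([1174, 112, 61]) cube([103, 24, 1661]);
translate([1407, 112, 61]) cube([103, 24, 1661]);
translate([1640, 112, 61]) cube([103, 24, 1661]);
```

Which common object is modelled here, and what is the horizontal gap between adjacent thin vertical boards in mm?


A fence section. The picket gap is 130 mm.

Two posts, two rails, 7 pickets — a fence section. Span 1767 mm holds 7 pickets of 103 mm with 8 equal gaps: ⌊(1767 − 7·103) / 8⌋ = 130 mm.


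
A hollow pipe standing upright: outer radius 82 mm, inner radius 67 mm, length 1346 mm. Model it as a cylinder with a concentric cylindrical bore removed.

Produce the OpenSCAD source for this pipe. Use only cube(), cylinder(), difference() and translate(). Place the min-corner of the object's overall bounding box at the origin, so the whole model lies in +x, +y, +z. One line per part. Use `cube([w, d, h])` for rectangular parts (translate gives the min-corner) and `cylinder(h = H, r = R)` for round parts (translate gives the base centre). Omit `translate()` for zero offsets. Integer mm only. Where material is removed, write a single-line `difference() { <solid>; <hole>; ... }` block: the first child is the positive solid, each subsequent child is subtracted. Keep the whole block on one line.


difference() { translate([82, 82, 0]) cylinder(h = 1346, r = 82); translate([82, 82, 0]) cylinder(h = 1346, r = 67); }


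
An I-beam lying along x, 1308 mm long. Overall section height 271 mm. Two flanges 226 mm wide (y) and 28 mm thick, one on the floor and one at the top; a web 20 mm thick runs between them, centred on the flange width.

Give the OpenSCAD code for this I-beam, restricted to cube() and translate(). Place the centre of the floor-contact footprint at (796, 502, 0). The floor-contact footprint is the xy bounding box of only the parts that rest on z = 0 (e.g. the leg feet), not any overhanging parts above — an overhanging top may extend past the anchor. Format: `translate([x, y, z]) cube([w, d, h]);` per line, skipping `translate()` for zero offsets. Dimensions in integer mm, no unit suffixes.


translate([142, 389, 0]) cube([1308, 226, 28]);
translate([142, 492, 28]) cube([1308, 20, 215]);
translate([142, 389, 243]) cube([1308, 226, 28]);


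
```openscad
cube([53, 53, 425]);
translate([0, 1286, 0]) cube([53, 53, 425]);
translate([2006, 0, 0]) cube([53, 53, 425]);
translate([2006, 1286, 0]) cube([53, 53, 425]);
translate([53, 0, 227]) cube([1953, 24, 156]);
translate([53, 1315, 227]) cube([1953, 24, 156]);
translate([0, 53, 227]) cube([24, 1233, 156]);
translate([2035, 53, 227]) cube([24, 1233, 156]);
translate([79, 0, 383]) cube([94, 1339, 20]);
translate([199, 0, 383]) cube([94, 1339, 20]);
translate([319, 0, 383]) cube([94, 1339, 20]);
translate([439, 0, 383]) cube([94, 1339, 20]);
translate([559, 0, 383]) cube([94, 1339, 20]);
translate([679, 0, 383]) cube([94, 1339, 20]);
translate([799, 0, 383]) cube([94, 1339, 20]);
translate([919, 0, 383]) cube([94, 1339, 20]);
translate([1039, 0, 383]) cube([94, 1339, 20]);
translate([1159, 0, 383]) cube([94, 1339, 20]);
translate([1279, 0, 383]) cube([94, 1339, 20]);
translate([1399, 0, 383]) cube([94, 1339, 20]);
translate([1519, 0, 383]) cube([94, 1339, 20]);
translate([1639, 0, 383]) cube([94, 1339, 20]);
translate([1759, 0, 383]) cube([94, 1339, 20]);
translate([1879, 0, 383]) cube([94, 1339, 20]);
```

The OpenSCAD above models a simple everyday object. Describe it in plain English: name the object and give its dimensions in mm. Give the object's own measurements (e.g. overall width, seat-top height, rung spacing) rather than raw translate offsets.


A bed frame 2059 mm long (x) by 1339 mm wide (y). Four 53×53 mm corner posts, 425 mm tall, at the corners of the footprint. Four rails of 24 mm thickness and 156 mm height run between adjacent posts with their undersides at z = 227 mm, their outer faces flush with the outside of the frame (the two x-running rails run between the posts' inner faces; the two y-running rails run between the posts' inner faces). 16 slats, each 94 mm wide (x) and 20 mm thick, lie across the top of the two x-running rails, running the full 1339 mm width of the frame in y; along x they sit between the end posts with a 26 mm gap after the −x posts and between neighbouring slats, leaving 33 mm before the +x posts.


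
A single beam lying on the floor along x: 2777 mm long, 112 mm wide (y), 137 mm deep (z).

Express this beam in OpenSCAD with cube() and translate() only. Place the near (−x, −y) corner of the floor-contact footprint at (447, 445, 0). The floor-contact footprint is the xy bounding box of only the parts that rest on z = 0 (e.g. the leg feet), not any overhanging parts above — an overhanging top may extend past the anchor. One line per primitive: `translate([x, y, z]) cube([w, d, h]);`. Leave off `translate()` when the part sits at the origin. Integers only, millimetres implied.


translate([447, 445, 0]) cube([2777, 112, 137]);


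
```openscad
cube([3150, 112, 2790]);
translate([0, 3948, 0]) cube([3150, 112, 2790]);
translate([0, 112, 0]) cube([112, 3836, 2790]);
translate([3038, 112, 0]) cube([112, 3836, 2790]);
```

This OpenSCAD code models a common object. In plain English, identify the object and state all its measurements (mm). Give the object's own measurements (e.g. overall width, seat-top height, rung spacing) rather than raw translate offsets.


The wall frame of a small rectangular building: four walls, each 2790 mm tall and 112 mm thick, enclosing a footprint 3150 mm (x) by 4060 mm (y) outside-to-outside, with no floor or roof. The front and back walls (the −y and +y sides) span the full width; the two side walls fit between them.


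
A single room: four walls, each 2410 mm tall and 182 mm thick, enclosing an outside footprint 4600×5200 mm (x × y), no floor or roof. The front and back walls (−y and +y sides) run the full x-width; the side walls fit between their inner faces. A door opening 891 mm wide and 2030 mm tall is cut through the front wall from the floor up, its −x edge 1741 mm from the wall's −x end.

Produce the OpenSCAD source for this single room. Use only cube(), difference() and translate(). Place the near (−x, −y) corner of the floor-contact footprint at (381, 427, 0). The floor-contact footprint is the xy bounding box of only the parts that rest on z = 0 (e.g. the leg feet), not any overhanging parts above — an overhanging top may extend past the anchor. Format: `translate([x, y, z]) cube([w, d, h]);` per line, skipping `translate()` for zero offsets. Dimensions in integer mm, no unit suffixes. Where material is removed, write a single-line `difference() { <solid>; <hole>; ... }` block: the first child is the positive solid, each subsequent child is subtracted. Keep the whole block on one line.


difference() { translate([381, 427, 0]) cube([4600, 182, 2410]); translate([2122, 427, 0]) cube([891, 182, 2030]); }
translate([381, 5445, 0]) cube([4600, 182, 2410]);
translate([381, 609, 0]) cube([182, 4836, 2410]);
translate([4799, 609, 0]) cube([182, 4836, 2410]);


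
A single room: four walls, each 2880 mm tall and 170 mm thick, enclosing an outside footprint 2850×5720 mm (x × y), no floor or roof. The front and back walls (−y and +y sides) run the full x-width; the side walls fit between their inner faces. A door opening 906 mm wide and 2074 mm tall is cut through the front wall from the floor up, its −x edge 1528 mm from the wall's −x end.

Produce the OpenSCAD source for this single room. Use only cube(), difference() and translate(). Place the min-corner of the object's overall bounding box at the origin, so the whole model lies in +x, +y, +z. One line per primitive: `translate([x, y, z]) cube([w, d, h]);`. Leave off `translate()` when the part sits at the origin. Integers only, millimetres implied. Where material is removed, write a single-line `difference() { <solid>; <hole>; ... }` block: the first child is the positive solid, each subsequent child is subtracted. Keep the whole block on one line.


difference() { cube([2850, 170, 2880]); translate([1528, 0, 0]) cube([906, 170, 2074]); }
translate([0, 5550, 0]) cube([2850, 170, 2880]);
translate([0, 170, 0]) cube([170, 5380, 2880]);
translate([2680, 170, 0]) cube([170, 5380, 2880]);


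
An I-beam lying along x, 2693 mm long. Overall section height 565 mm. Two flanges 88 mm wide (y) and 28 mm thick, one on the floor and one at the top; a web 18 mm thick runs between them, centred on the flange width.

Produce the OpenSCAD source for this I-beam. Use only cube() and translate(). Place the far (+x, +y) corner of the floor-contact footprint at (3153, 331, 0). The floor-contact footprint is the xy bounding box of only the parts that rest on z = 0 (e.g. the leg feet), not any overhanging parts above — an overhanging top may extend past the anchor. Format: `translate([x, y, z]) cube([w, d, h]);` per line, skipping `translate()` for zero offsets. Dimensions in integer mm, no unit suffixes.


translate([460, 243, 0]) cube([2693, 88, 28]);
translate([460, 278, 28]) cube([2693, 18, 509]);
translate([460, 243, 537]) cube([2693, 88, 28]);


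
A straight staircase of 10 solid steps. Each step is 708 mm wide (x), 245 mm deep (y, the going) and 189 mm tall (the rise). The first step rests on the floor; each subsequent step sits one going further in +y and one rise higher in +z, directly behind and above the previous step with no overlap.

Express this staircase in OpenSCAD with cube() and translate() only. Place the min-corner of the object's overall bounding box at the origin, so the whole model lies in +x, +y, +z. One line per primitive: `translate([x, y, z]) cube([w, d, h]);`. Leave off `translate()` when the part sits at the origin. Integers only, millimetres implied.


cube([708, 245, 189]);
translate([0, 245, 189]) cube([708, 245, 189]);
translate([0, 490, 378]) cube([708, 245, 189]);
translate([0, 735, 567]) cube([708, 245, 189]);
translate([0, 980, 756]) cube([708, 245, 189]);
translate([0, 1225, 945]) cube([708, 245, 189]);
translate([0, 1470, 1134]) cube([708, 245, 189]);
translate([0, 1715, 1323]) cube([708, 245, 189]);
translate([0, 1960, 1512]) cube([708, 245, 189]);
translate([0, 2205, 1701]) cube([708, 245, 189]);


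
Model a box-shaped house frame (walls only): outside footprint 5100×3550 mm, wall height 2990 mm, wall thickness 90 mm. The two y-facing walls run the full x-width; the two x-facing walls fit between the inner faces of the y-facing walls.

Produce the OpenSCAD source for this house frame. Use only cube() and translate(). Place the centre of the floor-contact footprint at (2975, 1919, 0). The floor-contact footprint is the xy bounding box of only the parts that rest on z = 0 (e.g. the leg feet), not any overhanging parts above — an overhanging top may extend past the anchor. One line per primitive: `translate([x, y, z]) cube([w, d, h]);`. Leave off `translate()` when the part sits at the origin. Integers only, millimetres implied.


translate([425, 144, 0]) cube([5100, 90, 2990]);
translate([425, 3604, 0]) cube([5100, 90, 2990]);
translate([425, 234, 0]) cube([90, 3370, 2990]);
translate([5435, 234, 0]) cube([90, 3370, 2990]);


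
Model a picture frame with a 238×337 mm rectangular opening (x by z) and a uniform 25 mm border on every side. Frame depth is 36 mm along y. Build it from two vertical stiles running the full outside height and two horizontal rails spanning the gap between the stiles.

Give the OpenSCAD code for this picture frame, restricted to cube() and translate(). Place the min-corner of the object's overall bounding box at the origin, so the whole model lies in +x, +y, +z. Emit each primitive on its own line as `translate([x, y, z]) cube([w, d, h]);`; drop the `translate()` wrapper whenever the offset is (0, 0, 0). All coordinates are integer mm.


cube([25, 36, 387]);
translate([263, 0, 0]) cube([25, 36, 387]);
translate([25, 0, 0]) cube([238, 36, 25]);
translate([25, 0, 362]) cube([238, 36, 25]);


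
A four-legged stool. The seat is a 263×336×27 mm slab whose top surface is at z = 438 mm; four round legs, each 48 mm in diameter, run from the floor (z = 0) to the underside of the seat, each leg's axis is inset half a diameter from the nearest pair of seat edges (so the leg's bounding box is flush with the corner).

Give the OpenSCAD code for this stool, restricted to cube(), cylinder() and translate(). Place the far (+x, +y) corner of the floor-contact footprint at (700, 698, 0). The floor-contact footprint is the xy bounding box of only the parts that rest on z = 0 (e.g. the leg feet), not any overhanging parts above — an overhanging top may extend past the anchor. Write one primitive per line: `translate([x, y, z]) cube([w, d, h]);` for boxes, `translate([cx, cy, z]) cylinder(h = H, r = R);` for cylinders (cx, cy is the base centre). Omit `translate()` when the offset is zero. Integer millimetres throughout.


translate([437, 362, 411]) cube([263, 336, 27]);
translate([461, 386, 0]) cylinder(h = 411, r = 24);
translate([676, 386, 0]) cylinder(h = 411, r = 24);
translate([461, 674, 0]) cylinder(h = 411, r = 24);
translate([676, 674, 0]) cylinder(h = 411, r = 24);


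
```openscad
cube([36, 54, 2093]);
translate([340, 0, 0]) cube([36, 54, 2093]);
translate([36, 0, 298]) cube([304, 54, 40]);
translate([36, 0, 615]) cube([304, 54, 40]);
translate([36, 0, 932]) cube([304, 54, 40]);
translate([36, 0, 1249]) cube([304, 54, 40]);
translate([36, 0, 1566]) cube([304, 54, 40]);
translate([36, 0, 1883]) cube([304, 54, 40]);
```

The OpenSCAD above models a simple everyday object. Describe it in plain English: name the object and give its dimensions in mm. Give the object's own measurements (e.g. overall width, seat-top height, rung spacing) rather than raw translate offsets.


A straight ladder. Two 36×54 mm vertical rails, 2093 mm tall, stand 376 mm apart (outside-to-outside) with their front faces coplanar on the −y side. 6 rungs, each 54 mm deep and 40 mm tall, span between the inner faces of the rails, front faces flush with the rails. The lowest rung's underside is at z = 298 mm and rungs are spaced 317 mm apart (underside to underside).


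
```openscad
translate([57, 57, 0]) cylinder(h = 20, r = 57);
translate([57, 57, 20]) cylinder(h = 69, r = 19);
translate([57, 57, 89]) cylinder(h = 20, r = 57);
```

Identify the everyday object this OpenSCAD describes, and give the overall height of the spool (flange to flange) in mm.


A spool. The overall height is 109 mm.

Three coaxial cylinders, large–small–large — a spool. Two 20 mm flanges and a 69 mm core give 20 + 69 + 20 = 109 mm.


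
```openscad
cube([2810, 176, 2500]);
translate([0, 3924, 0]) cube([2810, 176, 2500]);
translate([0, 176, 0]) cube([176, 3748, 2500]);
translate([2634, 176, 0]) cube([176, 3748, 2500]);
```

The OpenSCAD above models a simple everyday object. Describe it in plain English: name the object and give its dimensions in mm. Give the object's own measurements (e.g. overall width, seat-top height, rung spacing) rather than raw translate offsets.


The wall frame of a small rectangular building: four walls, each 2500 mm tall and 176 mm thick, enclosing a footprint 2810 mm (x) by 4100 mm (y) outside-to-outside, with no floor or roof. The front and back walls (the −y and +y sides) span the full width; the two side walls fit between them.


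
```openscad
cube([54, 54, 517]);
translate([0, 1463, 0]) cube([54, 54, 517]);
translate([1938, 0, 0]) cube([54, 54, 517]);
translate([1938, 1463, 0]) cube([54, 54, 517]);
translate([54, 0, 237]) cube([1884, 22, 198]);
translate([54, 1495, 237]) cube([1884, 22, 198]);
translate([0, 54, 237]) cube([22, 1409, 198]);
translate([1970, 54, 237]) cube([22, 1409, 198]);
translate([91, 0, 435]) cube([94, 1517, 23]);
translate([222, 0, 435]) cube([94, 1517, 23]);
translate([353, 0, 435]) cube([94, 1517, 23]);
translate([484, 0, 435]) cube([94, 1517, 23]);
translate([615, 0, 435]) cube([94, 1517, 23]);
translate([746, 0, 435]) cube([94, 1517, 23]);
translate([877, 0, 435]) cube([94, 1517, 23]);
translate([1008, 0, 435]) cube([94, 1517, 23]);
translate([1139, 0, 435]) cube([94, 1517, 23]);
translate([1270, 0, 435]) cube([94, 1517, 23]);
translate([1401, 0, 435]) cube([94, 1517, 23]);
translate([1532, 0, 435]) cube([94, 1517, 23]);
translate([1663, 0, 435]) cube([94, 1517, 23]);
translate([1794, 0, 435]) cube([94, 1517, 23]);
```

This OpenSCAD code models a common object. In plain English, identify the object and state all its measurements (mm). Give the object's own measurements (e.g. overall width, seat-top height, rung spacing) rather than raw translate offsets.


A bed frame 1992 mm long (x) by 1517 mm wide (y). Four 54×54 mm corner posts, 517 mm tall, at the corners of the footprint. Four rails of 22 mm thickness and 198 mm height run between adjacent posts with their undersides at z = 237 mm, their outer faces flush with the outside of the frame (the two x-running rails run between the posts' inner faces; the two y-running rails run between the posts' inner faces). 14 slats, each 94 mm wide (x) and 23 mm thick, lie across the top of the two x-running rails, running the full 1517 mm width of the frame in y; along x they sit between the end posts with a 37 mm gap after the −x posts and between neighbouring slats, leaving 50 mm before the +x posts.


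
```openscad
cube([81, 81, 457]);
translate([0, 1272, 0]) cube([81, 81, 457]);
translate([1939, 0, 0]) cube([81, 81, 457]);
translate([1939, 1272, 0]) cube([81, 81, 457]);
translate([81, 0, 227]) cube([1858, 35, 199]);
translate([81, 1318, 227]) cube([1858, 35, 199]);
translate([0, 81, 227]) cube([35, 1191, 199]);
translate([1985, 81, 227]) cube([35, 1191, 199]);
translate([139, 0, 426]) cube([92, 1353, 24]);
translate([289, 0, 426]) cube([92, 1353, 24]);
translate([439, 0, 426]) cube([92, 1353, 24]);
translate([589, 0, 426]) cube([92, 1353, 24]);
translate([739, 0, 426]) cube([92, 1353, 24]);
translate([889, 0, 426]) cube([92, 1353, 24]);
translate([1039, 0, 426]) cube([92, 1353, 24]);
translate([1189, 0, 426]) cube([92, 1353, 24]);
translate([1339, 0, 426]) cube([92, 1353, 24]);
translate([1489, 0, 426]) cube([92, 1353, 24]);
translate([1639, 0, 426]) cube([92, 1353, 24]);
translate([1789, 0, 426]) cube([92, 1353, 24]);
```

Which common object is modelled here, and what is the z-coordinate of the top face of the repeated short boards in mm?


A bed frame. The slat-top height is 450 mm.

Four posts, four rails, and a row of slats — a bed frame. Slats sit on the rails at z = 227 + 199 = 426; with slat thickness 24, the top is 450 mm.


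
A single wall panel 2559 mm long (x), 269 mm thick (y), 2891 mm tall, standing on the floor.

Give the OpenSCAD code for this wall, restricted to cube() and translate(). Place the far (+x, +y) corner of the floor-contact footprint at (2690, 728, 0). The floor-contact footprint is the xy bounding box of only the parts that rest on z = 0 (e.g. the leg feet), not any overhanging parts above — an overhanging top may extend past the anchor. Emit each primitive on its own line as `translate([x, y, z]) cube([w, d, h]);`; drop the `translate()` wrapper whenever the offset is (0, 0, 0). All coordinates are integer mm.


translate([131, 459, 0]) cube([2559, 269, 2891]);


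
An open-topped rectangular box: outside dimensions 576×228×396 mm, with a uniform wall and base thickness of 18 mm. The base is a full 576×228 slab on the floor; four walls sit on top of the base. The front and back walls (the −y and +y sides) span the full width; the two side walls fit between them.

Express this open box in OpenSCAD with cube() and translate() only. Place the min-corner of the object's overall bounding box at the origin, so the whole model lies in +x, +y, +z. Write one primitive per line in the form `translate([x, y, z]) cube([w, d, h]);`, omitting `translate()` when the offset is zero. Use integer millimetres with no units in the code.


cube([576, 228, 18]);
translate([0, 0, 18]) cube([576, 18, 378]);
translate([0, 210, 18]) cube([576, 18, 378]);
translate([0, 18, 18]) cube([18, 192, 378]);
translate([558, 18, 18]) cube([18, 192, 378]);


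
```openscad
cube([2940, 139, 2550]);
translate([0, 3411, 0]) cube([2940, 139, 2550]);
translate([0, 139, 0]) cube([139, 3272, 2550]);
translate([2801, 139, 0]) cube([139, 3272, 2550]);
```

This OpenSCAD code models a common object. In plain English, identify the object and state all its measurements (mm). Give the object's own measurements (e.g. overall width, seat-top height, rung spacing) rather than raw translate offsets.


The wall frame of a small rectangular building: four walls, each 2550 mm tall and 139 mm thick, enclosing a footprint 2940 mm (x) by 3550 mm (y) outside-to-outside, with no floor or roof. The front and back walls (the −y and +y sides) span the full width; the two side walls fit between them.


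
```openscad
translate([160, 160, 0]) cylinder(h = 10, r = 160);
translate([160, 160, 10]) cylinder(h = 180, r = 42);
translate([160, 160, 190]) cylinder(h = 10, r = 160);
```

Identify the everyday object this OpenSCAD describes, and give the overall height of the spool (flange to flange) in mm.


A spool. The overall height is 200 mm.

Three coaxial cylinders, large–small–large — a spool. Two 10 mm flanges and a 180 mm core give 10 + 180 + 10 = 200 mm.


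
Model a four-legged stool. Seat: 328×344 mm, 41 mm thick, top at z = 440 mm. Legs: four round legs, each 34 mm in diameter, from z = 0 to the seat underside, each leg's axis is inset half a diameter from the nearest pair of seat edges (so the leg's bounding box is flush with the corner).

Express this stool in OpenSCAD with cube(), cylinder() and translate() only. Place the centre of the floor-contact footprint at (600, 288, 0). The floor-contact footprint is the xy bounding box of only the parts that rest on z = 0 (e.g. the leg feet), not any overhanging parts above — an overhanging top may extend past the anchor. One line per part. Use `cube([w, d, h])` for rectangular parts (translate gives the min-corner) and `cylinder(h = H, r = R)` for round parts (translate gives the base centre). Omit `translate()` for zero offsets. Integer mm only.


// leg_h = 440 - 41 = 399
translate([436, 116, 399]) cube([328, 344, 41]);
translate([453, 133, 0]) cylinder(h = 399, r = 17);
translate([747, 133, 0]) cylinder(h = 399, r = 17);
translate([453, 443, 0]) cylinder(h = 399, r = 17);
translate([747, 443, 0]) cylinder(h = 399, r = 17);


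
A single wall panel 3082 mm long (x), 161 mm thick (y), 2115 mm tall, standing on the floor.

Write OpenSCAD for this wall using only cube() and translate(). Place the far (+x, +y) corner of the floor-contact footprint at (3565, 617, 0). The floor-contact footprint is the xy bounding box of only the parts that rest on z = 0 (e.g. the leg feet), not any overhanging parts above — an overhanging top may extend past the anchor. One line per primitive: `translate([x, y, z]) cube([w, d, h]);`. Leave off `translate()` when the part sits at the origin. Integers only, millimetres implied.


translate([483, 456, 0]) cube([3082, 161, 2115]);


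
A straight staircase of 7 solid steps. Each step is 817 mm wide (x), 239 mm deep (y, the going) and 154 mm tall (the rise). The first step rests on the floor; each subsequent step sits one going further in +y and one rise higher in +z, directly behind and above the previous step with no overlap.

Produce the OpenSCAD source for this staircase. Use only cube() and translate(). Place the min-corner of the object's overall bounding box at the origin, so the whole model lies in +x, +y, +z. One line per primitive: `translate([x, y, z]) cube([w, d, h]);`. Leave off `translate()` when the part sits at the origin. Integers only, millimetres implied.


cube([817, 239, 154]);
translate([0, 239, 154]) cube([817, 239, 154]);
translate([0, 478, 308]) cube([817, 239, 154]);
translate([0, 717, 462]) cube([817, 239, 154]);
translate([0, 956, 616]) cube([817, 239, 154]);
translate([0, 1195, 770]) cube([817, 239, 154]);
translate([0, 1434, 924]) cube([817, 239, 154]);


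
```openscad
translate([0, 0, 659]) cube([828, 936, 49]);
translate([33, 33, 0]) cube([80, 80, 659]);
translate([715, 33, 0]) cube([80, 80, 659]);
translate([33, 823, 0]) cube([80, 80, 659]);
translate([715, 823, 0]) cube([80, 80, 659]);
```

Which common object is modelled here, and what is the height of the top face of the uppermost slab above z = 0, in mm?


A table. The table height is 708 mm.

A 828×936×49 slab sits at z = 659 on four 80 mm square posts — a table. The top surface is at 659 + 49 = 708 mm.


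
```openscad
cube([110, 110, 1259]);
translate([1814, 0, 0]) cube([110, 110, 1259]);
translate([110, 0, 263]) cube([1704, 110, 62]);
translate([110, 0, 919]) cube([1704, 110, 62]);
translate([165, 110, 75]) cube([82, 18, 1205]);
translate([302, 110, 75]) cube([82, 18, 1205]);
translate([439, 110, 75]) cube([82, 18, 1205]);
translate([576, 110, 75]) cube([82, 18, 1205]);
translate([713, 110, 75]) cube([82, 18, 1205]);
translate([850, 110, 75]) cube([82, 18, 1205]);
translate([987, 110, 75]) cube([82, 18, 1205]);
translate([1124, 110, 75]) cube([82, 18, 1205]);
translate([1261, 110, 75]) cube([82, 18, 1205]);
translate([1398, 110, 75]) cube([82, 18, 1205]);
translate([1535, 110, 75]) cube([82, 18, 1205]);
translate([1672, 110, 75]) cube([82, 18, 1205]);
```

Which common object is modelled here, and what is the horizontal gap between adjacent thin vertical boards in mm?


A fence section. The picket gap is 55 mm.

Two posts, two rails, 12 pickets — a fence section. Span 1704 mm holds 12 pickets of 82 mm with 13 equal gaps: ⌊(1704 − 12·82) / 13⌋ = 55 mm.


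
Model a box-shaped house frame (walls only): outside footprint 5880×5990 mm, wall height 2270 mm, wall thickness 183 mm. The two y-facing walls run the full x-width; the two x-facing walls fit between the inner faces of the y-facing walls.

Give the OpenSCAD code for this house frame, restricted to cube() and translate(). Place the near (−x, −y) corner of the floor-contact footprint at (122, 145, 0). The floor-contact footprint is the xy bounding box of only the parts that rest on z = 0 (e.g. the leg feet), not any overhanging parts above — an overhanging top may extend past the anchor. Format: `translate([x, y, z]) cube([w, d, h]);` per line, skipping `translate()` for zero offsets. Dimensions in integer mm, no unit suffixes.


translate([122, 145, 0]) cube([5880, 183, 2270]);
translate([122, 5952, 0]) cube([5880, 183, 2270]);
translate([122, 328, 0]) cube([183, 5624, 2270]);
translate([5819, 328, 0]) cube([183, 5624, 2270]);


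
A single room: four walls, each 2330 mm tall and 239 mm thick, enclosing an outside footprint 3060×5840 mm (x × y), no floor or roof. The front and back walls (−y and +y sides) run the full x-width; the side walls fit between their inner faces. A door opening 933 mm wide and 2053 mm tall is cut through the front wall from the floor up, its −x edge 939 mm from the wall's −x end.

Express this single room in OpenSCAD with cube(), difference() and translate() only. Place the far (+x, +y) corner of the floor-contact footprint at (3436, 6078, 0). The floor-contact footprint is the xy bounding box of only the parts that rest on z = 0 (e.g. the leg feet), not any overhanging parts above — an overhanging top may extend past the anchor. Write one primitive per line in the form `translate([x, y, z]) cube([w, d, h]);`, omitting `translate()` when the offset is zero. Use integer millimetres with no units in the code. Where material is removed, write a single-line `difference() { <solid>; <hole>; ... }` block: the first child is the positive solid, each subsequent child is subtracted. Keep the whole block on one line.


difference() { translate([376, 238, 0]) cube([3060, 239, 2330]); translate([1315, 238, 0]) cube([933, 239, 2053]); }
translate([376, 5839, 0]) cube([3060, 239, 2330]);
translate([376, 477, 0]) cube([239, 5362, 2330]);
translate([3197, 477, 0]) cube([239, 5362, 2330]);


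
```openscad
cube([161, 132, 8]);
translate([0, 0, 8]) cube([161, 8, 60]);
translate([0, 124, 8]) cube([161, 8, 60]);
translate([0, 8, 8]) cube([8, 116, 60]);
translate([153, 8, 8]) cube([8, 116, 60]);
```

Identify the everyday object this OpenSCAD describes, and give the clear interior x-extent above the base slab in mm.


An open box. The internal width is 145 mm.

A 161×132 base slab with four walls standing on it — an open box. The base is 161 mm wide and the walls are 8 mm thick, so the internal width is 161 − 2 × 8 = 145 mm.


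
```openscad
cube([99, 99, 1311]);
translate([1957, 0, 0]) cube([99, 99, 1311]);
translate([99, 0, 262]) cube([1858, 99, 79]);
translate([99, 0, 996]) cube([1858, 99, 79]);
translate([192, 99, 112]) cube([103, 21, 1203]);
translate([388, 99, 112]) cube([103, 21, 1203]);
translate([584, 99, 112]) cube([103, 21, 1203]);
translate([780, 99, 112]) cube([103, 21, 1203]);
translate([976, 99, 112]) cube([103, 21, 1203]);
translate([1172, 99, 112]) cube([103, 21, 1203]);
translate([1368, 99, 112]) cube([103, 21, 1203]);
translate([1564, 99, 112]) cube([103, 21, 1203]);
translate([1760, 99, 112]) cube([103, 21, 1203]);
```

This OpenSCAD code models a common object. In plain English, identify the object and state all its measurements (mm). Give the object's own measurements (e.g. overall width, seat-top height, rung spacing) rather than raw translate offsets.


A fence section. Two 99×99 mm posts, 1311 mm tall, stand on the floor with a clear span of 1858 mm between their inner faces. Two horizontal rails of 99×79 mm section span the gap between the posts with their undersides at z = 262 mm and z = 996 mm, flush with the posts' −y face. 9 pickets, each 103 mm wide, 21 mm thick and 1203 mm tall, are fixed to the +y face of the rails with their bottoms at z = 112 mm, spaced across the span with a 93 mm gap after the −x post and between neighbouring pickets, with 94 mm left before the +x post.


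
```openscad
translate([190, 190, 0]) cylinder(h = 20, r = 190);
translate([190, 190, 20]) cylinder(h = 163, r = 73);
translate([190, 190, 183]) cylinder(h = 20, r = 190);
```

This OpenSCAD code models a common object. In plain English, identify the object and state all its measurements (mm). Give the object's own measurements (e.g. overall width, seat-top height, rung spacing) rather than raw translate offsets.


A spool: two coaxial disc flanges of radius 190 mm and thickness 20 mm, joined by a core cylinder of radius 73 mm and height 163 mm. The lower flange rests on z = 0 and the three cylinders share a vertical axis.


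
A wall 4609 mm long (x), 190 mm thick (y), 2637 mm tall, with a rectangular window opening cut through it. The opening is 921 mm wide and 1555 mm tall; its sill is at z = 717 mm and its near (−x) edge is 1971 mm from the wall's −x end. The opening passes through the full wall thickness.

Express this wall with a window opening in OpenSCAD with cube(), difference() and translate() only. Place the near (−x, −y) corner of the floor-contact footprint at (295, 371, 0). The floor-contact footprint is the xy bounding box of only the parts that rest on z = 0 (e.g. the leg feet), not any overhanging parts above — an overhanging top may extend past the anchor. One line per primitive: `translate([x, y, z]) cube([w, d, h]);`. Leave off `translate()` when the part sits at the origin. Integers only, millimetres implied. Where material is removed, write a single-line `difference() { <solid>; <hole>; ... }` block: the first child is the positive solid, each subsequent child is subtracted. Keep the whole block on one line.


difference() { translate([295, 371, 0]) cube([4609, 190, 2637]); translate([2266, 371, 717]) cube([921, 190, 1555]); }


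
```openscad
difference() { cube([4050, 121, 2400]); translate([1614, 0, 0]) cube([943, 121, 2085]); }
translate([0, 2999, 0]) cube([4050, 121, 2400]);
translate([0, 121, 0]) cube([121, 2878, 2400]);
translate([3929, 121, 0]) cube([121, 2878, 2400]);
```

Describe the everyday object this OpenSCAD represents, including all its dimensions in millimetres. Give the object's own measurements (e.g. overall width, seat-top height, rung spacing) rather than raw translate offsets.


A single room: four walls, each 2400 mm tall and 121 mm thick, enclosing an outside footprint 4050×3120 mm (x × y), no floor or roof. The front and back walls (−y and +y sides) run the full x-width; the side walls fit between their inner faces. A door opening 943 mm wide and 2085 mm tall is cut through the front wall from the floor up, its −x edge 1614 mm from the wall's −x end.


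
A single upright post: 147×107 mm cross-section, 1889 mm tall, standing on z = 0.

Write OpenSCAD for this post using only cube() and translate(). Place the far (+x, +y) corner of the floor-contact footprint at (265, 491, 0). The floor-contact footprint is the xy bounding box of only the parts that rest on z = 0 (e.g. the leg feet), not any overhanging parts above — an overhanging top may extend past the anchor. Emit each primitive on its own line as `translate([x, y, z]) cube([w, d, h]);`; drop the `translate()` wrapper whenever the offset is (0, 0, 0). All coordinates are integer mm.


translate([118, 384, 0]) cube([147, 107, 1889]);


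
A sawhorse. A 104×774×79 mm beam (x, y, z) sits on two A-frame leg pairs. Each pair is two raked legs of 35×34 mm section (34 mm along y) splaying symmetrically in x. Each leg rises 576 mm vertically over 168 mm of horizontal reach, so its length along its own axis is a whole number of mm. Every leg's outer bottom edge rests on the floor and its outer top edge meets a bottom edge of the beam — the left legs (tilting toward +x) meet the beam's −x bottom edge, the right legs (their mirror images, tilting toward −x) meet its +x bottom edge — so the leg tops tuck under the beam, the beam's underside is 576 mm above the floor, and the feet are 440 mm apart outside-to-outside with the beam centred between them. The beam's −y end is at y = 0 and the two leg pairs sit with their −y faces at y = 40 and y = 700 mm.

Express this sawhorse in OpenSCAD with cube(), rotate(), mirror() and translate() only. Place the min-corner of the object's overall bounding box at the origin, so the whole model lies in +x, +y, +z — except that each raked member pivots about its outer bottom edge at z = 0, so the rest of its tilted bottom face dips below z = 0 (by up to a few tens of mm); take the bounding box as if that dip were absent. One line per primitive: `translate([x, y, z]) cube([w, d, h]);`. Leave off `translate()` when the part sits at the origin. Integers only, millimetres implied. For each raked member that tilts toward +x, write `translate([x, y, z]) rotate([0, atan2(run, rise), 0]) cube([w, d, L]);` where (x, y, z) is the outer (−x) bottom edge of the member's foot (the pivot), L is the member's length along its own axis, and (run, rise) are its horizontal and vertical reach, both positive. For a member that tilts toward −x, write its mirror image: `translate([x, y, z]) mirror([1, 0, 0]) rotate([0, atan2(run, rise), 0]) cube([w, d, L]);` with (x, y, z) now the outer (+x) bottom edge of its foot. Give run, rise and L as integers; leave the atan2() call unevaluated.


translate([168, 0, 576]) cube([104, 774, 79]);
translate([0, 40, 0]) rotate([0, atan2(168, 576), 0]) cube([35, 34, 600]);
translate([440, 40, 0]) mirror([1, 0, 0]) rotate([0, atan2(168, 576), 0]) cube([35, 34, 600]);
translate([0, 700, 0]) rotate([0, atan2(168, 576), 0]) cube([35, 34, 600]);
translate([440, 700, 0]) mirror([1, 0, 0]) rotate([0, atan2(168, 576), 0]) cube([35, 34, 600]);


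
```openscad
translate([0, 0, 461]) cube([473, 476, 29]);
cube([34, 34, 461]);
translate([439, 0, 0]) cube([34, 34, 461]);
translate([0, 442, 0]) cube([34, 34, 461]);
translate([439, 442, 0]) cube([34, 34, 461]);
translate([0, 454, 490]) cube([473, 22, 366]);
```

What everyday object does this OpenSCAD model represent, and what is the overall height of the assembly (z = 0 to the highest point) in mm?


A chair. The overall height is 856 mm.

A slab on four corner posts with a tall panel at the back — a chair. The seat slab sits at z = 461 with thickness 29, and the 366 mm backrest starts at the seat top, so the overall height is 461 + 29 + 366 = 856 mm.


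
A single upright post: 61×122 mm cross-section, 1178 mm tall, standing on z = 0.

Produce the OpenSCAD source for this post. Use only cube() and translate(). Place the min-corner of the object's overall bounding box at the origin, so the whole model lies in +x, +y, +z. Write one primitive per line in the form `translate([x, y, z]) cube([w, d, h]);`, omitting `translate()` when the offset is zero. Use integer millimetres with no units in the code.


cube([61, 122, 1178]);
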